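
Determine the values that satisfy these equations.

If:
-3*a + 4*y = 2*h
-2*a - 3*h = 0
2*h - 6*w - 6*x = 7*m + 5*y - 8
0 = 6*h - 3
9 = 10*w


Then:
a = -3/4
h = 1/2
m = 59/80 - 6*x/7
w = 9/10
y = -5/16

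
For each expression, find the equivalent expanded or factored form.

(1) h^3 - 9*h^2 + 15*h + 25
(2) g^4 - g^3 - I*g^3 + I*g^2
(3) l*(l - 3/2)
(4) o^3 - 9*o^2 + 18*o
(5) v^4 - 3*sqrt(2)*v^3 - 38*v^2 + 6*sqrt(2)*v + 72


(1) = (h - 5)^2*(h + 1)
(2) = g^2*(g - 1)*(g - I)
(3) = l^2 - 3*l/2
(4) = o*(o - 6)*(o - 3)
(5) = (v - 6*sqrt(2))*(v - sqrt(2))*(v + sqrt(2))*(v + 3*sqrt(2))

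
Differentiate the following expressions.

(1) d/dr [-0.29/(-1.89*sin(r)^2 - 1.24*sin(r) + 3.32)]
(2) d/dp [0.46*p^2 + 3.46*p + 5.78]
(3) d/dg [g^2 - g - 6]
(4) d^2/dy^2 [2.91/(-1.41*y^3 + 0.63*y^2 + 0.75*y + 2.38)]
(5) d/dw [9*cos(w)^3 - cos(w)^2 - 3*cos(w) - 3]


(1) = -(1.0962*sin(r) + 0.3596)*cos(r)/(1.89*sin(r)^2 + 1.24*sin(r) - 3.32)^2
(2) = 0.92*p + 3.46
(3) = 2*g - 1
(4) = ((24.6186*y - 3.6666)*(-1.41*y^3 + 0.63*y^2 + 0.75*y + 2.38) + 2.91*(-8.46*y^2 + 2.52*y + 1.5)*(-4.23*y^2 + 1.26*y + 0.75))/(-1.41*y^3 + 0.63*y^2 + 0.75*y + 2.38)^3
(5) = (-27*cos(w)^2 + 2*cos(w) + 3)*sin(w)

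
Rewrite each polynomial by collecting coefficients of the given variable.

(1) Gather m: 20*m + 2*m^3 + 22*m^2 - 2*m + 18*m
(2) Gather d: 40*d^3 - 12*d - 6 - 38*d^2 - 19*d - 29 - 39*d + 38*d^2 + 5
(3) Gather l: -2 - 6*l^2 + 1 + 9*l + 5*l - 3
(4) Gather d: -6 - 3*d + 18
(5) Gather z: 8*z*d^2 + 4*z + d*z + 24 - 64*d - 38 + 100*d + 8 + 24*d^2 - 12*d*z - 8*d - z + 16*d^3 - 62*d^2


(1) = 2*m^3 + 22*m^2 + 36*m
(2) = 40*d^3 - 70*d - 30
(3) = -6*l^2 + 14*l - 4
(4) = 12 - 3*d
(5) = 16*d^3 - 38*d^2 + 28*d + z*(8*d^2 - 11*d + 3) - 6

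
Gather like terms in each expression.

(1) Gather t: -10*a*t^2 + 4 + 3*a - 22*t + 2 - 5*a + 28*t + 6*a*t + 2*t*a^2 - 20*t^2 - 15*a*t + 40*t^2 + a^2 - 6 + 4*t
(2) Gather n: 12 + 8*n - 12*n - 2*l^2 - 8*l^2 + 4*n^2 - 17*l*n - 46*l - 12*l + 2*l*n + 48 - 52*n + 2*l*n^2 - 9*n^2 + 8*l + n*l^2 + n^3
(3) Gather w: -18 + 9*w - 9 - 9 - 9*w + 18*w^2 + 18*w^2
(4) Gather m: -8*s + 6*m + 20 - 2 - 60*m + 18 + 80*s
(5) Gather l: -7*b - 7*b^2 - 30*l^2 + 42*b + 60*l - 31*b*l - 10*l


(1) = a^2 - 2*a + t^2*(20 - 10*a) + t*(2*a^2 - 9*a + 10)
(2) = -10*l^2 - 50*l + n^3 + n^2*(2*l - 5) + n*(l^2 - 15*l - 56) + 60
(3) = 36*w^2 - 36
(4) = -54*m + 72*s + 36
(5) = -7*b^2 + 35*b - 30*l^2 + l*(50 - 31*b)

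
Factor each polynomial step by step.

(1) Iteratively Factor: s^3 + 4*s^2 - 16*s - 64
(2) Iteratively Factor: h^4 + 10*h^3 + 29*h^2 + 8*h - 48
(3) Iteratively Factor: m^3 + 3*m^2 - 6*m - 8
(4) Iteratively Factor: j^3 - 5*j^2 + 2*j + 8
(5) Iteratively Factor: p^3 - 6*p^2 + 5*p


(1) = (s + 4)*(s^2 - 16) = (s - 4)*(s + 4)*(s + 4)
(2) = (h - 1)*(h^3 + 11*h^2 + 40*h + 48) = (h - 1)*(h + 4)*(h^2 + 7*h + 12) = (h - 1)*(h + 4)^2*(h + 3)
(3) = (m - 2)*(m^2 + 5*m + 4) = (m - 2)*(m + 4)*(m + 1)
(4) = (j + 1)*(j^2 - 6*j + 8) = (j - 4)*(j + 1)*(j - 2)
(5) = (p - 1)*(p^2 - 5*p) = (p - 5)*(p - 1)*(p)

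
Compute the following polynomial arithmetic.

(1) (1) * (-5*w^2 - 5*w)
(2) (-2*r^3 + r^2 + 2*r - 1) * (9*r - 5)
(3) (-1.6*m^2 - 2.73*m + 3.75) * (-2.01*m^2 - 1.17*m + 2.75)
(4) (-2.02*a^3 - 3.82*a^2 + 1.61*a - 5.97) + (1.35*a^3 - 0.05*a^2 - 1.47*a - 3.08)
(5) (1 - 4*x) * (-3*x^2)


(1) = -5*w^2 - 5*w
(2) = -18*r^4 + 19*r^3 + 13*r^2 - 19*r + 5
(3) = 3.216*m^4 + 7.3593*m^3 - 8.7434*m^2 - 11.895*m + 10.3125
(4) = -0.67*a^3 - 3.87*a^2 + 0.14*a - 9.05
(5) = 12*x^3 - 3*x^2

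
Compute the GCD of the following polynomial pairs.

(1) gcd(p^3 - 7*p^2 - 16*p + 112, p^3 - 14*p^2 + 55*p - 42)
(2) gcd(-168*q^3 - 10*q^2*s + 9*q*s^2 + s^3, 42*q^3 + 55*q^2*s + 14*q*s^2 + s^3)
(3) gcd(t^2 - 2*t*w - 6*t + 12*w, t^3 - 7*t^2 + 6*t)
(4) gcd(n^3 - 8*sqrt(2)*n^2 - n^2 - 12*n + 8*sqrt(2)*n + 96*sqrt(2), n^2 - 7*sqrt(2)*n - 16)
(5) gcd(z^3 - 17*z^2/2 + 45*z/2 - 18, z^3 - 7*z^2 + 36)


(1) = p - 7
(2) = gcd((-4*q + s)*(6*q + s)*(7*q + s), (q + s)*(6*q + s)*(7*q + s)) = 42*q^2 + 13*q*s + s^2
(3) = t - 6
(4) = gcd((n - 4)*(n + 3)*(n - 8*sqrt(2)), (n - 8*sqrt(2))*(n + sqrt(2))) = n - 8*sqrt(2)
(5) = z - 3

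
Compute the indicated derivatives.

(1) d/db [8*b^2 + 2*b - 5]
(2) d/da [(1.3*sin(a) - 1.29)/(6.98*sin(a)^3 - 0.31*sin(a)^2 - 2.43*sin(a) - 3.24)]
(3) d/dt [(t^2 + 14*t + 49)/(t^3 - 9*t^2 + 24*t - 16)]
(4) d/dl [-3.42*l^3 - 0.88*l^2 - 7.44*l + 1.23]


(1) = 16*b + 2
(2) = (-18.148*sin(a)^3 + 27.4156*sin(a)^2 - 0.7998*sin(a) - 7.3467)*cos(a)/(48.7204*sin(a)^6 - 4.3276*sin(a)^5 - 33.8267*sin(a)^4 - 43.7238*sin(a)^3 + 7.9137*sin(a)^2 + 15.7464*sin(a) + 10.4976)
(3) = (-t^3 - 32*t^2 - 125*t + 350)/(t^5 - 14*t^4 + 73*t^3 - 172*t^2 + 176*t - 64)
(4) = -10.26*l^2 - 1.76*l - 7.44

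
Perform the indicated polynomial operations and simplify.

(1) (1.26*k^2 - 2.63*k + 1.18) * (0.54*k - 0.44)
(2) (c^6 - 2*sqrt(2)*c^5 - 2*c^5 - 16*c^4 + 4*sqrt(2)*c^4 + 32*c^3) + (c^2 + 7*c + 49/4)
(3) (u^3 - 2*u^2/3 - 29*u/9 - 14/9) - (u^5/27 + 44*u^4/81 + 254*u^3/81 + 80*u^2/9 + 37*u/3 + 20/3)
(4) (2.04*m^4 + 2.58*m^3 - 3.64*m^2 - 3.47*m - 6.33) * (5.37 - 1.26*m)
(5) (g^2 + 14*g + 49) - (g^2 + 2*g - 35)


(1) = 0.6804*k^3 - 1.9746*k^2 + 1.7944*k - 0.5192
(2) = c^6 - 2*sqrt(2)*c^5 - 2*c^5 - 16*c^4 + 4*sqrt(2)*c^4 + 32*c^3 + c^2 + 7*c + 49/4
(3) = -u^5/27 - 44*u^4/81 - 173*u^3/81 - 86*u^2/9 - 140*u/9 - 74/9
(4) = -2.5704*m^5 + 7.704*m^4 + 18.441*m^3 - 15.1746*m^2 - 10.6581*m - 33.9921
(5) = 12*g + 84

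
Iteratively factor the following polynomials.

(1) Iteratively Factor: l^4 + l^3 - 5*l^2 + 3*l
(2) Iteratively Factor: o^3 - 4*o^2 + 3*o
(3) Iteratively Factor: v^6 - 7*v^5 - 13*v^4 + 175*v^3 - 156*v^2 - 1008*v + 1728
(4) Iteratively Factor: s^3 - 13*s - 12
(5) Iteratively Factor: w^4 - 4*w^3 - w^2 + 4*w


(1) = (l)*(l^3 + l^2 - 5*l + 3) = l*(l - 1)*(l^2 + 2*l - 3) = l*(l - 1)^2*(l + 3)
(2) = (o)*(o^2 - 4*o + 3) = o*(o - 3)*(o - 1)
(3) = (v - 3)*(v^5 - 4*v^4 - 25*v^3 + 100*v^2 + 144*v - 576) = (v - 4)*(v - 3)*(v^4 - 25*v^2 + 144) = (v - 4)*(v - 3)^2*(v^3 + 3*v^2 - 16*v - 48) = (v - 4)*(v - 3)^2*(v + 4)*(v^2 - v - 12) = (v - 4)^2*(v - 3)^2*(v + 4)*(v + 3)
(4) = (s + 1)*(s^2 - s - 12) = (s - 4)*(s + 1)*(s + 3)
(5) = (w - 1)*(w^3 - 3*w^2 - 4*w) = w*(w - 1)*(w^2 - 3*w - 4) = w*(w - 4)*(w - 1)*(w + 1)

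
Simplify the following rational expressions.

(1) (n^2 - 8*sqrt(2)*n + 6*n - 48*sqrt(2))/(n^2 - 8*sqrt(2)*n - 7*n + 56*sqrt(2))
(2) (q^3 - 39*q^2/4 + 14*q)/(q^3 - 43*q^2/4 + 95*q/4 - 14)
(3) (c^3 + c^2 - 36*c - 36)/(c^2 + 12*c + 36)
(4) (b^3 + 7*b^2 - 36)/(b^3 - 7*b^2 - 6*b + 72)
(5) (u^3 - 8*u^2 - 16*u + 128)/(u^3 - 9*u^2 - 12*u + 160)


(1) = (n + 6)/(n - 7)
(2) = q/(q - 1)
(3) = (c^2 - 5*c - 6)/(c + 6)
(4) = (b^2 + 4*b - 12)/(b^2 - 10*b + 24)
(5) = (u - 4)/(u - 5)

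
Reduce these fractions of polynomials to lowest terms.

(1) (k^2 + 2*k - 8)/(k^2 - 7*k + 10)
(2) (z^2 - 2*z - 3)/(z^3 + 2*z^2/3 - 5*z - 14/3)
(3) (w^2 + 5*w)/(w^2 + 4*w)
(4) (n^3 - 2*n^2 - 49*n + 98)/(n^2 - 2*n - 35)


(1) = (k + 4)/(k - 5)
(2) = (3*z - 9)/(3*z^2 - z - 14)
(3) = (w + 5)/(w + 4)
(4) = (n^2 + 5*n - 14)/(n + 5)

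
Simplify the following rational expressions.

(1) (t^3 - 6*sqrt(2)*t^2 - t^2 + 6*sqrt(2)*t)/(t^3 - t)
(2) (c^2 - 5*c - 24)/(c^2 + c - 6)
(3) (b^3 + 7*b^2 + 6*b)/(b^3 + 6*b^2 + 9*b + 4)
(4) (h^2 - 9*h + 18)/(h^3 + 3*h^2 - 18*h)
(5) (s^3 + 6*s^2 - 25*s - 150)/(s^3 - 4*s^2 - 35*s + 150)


(1) = (t - 6*sqrt(2))/(t + 1)
(2) = (c - 8)/(c - 2)
(3) = (b^2 + 6*b)/(b^2 + 5*b + 4)
(4) = (h - 6)/(h^2 + 6*h)
(5) = (s + 5)/(s - 5)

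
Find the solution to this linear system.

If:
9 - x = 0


Then:
x = 9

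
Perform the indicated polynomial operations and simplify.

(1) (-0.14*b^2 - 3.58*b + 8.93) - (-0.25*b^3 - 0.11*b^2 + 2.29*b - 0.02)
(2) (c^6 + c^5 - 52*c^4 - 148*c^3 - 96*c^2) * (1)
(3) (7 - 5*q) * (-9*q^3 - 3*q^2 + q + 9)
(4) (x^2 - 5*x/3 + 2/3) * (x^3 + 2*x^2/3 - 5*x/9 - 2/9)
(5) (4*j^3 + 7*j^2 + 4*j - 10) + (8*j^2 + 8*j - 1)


(1) = 0.25*b^3 - 0.03*b^2 - 5.87*b + 8.95
(2) = c^6 + c^5 - 52*c^4 - 148*c^3 - 96*c^2
(3) = 45*q^4 - 48*q^3 - 26*q^2 - 38*q + 63
(4) = x^5 - x^4 - x^3 + 31*x^2/27 - 4/27
(5) = 4*j^3 + 15*j^2 + 12*j - 11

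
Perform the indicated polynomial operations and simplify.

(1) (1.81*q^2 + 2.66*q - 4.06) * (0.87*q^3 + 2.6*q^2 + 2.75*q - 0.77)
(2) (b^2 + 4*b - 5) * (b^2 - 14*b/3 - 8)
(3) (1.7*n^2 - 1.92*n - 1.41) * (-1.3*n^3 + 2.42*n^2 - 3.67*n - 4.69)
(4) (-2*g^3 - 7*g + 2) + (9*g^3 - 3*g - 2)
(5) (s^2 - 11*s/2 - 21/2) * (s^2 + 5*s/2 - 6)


(1) = 1.5747*q^5 + 7.0202*q^4 + 8.3613*q^3 - 4.6347*q^2 - 13.2132*q + 3.1262
(2) = b^4 - 2*b^3/3 - 95*b^2/3 - 26*b/3 + 40
(3) = -2.21*n^5 + 6.61*n^4 - 9.0524*n^3 - 4.3388*n^2 + 14.1795*n + 6.6129
(4) = 7*g^3 - 10*g
(5) = s^4 - 3*s^3 - 121*s^2/4 + 27*s/4 + 63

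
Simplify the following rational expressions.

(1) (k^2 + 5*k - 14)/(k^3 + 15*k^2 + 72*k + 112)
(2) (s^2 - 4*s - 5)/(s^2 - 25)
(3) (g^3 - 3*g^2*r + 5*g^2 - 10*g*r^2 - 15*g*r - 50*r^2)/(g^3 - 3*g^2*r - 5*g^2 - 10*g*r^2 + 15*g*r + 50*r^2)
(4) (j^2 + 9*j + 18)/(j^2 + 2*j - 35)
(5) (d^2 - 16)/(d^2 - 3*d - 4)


(1) = (k - 2)/(k^2 + 8*k + 16)
(2) = (s + 1)/(s + 5)
(3) = (g + 5)/(g - 5)
(4) = (j^2 + 9*j + 18)/(j^2 + 2*j - 35)
(5) = (d + 4)/(d + 1)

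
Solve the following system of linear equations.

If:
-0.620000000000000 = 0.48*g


Then:
g = -1.29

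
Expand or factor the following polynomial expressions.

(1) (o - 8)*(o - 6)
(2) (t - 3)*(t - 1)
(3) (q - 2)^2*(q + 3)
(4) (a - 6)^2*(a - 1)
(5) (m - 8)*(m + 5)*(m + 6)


(1) = o^2 - 14*o + 48
(2) = t^2 - 4*t + 3
(3) = q^3 - q^2 - 8*q + 12
(4) = a^3 - 13*a^2 + 48*a - 36
(5) = m^3 + 3*m^2 - 58*m - 240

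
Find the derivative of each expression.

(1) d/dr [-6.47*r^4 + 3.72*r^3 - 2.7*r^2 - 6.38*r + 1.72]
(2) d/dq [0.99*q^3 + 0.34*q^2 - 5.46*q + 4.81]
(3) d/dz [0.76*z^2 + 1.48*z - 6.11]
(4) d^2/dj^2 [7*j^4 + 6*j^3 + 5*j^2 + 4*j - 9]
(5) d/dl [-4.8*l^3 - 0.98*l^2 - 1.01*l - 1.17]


(1) = -25.88*r^3 + 11.16*r^2 - 5.4*r - 6.38
(2) = 2.97*q^2 + 0.68*q - 5.46
(3) = 1.52*z + 1.48
(4) = 84*j^2 + 36*j + 10
(5) = -14.4*l^2 - 1.96*l - 1.01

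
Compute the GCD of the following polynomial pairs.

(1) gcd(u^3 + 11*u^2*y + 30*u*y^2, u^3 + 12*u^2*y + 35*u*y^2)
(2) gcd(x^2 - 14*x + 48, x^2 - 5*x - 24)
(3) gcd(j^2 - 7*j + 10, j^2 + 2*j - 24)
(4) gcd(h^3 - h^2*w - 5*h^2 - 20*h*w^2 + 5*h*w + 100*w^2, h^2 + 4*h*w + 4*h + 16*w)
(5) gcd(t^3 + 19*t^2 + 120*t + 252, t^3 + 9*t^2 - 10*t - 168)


(1) = gcd(u*(u + 5*y)*(u + 6*y), u*(u + 5*y)*(u + 7*y)) = u^2 + 5*u*y
(2) = x - 8
(3) = gcd((j - 5)*(j - 2), (j - 4)*(j + 6)) = 1
(4) = gcd((h - 5)*(h - 5*w)*(h + 4*w), (h + 4)*(h + 4*w)) = h + 4*w
(5) = t^2 + 13*t + 42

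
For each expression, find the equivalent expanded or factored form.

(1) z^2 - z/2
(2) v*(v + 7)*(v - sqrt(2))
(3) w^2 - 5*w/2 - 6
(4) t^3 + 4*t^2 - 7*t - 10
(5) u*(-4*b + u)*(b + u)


(1) = z*(z - 1/2)
(2) = v^3 - sqrt(2)*v^2 + 7*v^2 - 7*sqrt(2)*v
(3) = (w - 4)*(w + 3/2)
(4) = (t - 2)*(t + 1)*(t + 5)
(5) = -4*b^2*u - 3*b*u^2 + u^3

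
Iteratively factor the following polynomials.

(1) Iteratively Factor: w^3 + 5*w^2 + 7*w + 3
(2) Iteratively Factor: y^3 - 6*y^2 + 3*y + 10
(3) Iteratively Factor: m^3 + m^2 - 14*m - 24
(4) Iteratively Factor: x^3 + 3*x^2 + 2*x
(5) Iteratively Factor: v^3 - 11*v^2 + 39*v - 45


(1) = (w + 1)*(w^2 + 4*w + 3) = (w + 1)*(w + 3)*(w + 1)
(2) = (y - 2)*(y^2 - 4*y - 5) = (y - 5)*(y - 2)*(y + 1)
(3) = (m + 3)*(m^2 - 2*m - 8) = (m - 4)*(m + 3)*(m + 2)
(4) = (x + 1)*(x^2 + 2*x) = x*(x + 1)*(x + 2)
(5) = (v - 3)*(v^2 - 8*v + 15) = (v - 3)^2*(v - 5)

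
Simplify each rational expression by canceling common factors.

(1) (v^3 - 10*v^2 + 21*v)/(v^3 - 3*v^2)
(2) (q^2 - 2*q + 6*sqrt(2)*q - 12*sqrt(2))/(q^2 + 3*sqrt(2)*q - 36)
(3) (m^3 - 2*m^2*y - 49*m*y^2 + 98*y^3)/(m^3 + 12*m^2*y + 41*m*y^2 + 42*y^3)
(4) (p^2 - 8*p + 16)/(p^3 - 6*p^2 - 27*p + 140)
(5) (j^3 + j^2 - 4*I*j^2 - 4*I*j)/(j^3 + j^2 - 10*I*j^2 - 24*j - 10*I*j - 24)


(1) = (v - 7)/v
(2) = (q - 2)/(q - 3*sqrt(2))
(3) = (m^2 - 9*m*y + 14*y^2)/(m^2 + 5*m*y + 6*y^2)
(4) = (p - 4)/(p^2 - 2*p - 35)
(5) = j/(j - 6*I)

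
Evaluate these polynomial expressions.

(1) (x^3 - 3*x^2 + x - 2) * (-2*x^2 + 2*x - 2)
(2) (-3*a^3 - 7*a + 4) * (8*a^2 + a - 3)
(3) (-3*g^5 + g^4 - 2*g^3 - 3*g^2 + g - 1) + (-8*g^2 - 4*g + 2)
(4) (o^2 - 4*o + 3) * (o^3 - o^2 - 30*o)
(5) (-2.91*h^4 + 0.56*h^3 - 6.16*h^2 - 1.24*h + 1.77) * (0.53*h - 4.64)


(1) = -2*x^5 + 8*x^4 - 10*x^3 + 12*x^2 - 6*x + 4
(2) = -24*a^5 - 3*a^4 - 47*a^3 + 25*a^2 + 25*a - 12
(3) = -3*g^5 + g^4 - 2*g^3 - 11*g^2 - 3*g + 1
(4) = o^5 - 5*o^4 - 23*o^3 + 117*o^2 - 90*o
(5) = -1.5423*h^5 + 13.7992*h^4 - 5.8632*h^3 + 27.9252*h^2 + 6.6917*h - 8.2128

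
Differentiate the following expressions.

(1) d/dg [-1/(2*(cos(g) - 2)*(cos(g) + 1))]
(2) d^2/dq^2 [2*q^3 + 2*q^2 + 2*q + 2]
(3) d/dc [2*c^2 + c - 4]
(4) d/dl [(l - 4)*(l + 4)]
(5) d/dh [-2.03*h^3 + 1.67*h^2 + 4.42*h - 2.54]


(1) = (sin(g) - sin(2*g))/(2*(cos(g) - 2)^2*(cos(g) + 1)^2)
(2) = 12*q + 4
(3) = 4*c + 1
(4) = 2*l
(5) = -6.09*h^2 + 3.34*h + 4.42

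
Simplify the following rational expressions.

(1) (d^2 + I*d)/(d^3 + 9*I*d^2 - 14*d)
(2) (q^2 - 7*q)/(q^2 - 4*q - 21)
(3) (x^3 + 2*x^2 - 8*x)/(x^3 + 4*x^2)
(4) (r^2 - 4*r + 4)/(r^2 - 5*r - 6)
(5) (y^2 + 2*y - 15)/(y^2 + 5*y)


(1) = (d + I)/(d^2 + 9*I*d - 14)
(2) = q/(q + 3)
(3) = (x - 2)/x
(4) = (r^2 - 4*r + 4)/(r^2 - 5*r - 6)
(5) = (y - 3)/y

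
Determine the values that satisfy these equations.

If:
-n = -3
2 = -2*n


Then:
No Solution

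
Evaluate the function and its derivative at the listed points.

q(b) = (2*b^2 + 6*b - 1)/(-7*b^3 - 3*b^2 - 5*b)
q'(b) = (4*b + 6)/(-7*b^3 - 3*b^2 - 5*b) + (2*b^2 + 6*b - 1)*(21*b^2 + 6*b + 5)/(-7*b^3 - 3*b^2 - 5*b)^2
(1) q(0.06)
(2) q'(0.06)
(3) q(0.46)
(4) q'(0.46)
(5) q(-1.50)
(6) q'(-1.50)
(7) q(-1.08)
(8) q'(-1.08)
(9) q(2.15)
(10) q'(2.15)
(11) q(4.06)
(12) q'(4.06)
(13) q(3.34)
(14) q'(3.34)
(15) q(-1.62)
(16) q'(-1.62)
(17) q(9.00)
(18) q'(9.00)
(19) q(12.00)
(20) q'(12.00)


(1) = 2.03
(2) = -55.24
(3) = -0.60
(4) = -0.13
(5) = -0.23
(6) = -0.40
(7) = -0.48
(8) = -0.87
(9) = -0.22
(10) = 0.12
(11) = -0.10
(12) = 0.03
(13) = -0.13
(14) = 0.05
(15) = -0.18
(16) = -0.32
(17) = -0.04
(18) = 0.01
(19) = -0.03
(20) = 0.00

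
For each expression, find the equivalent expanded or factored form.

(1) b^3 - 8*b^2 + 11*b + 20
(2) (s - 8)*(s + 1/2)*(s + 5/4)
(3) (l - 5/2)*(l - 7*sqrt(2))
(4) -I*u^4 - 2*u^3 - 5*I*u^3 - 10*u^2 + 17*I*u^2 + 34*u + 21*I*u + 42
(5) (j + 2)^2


(1) = (b - 5)*(b - 4)*(b + 1)
(2) = s^3 - 25*s^2/4 - 107*s/8 - 5
(3) = l^2 - 7*sqrt(2)*l - 5*l/2 + 35*sqrt(2)/2
(4) = (u - 3)*(u + 7)*(u - 2*I)*(-I*u - I)
(5) = j^2 + 4*j + 4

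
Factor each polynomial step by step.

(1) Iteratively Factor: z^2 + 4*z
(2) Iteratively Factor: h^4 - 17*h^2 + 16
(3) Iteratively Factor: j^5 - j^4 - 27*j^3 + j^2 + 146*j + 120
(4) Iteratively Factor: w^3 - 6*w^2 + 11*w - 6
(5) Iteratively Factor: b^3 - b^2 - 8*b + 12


(1) = (z)*(z + 4)
(2) = (h - 4)*(h^3 + 4*h^2 - h - 4) = (h - 4)*(h + 1)*(h^2 + 3*h - 4) = (h - 4)*(h - 1)*(h + 1)*(h + 4)
(3) = (j - 3)*(j^4 + 2*j^3 - 21*j^2 - 62*j - 40) = (j - 3)*(j + 2)*(j^3 - 21*j - 20) = (j - 3)*(j + 1)*(j + 2)*(j^2 - j - 20) = (j - 3)*(j + 1)*(j + 2)*(j + 4)*(j - 5)
(4) = (w - 2)*(w^2 - 4*w + 3) = (w - 2)*(w - 1)*(w - 3)
(5) = (b - 2)*(b^2 + b - 6) = (b - 2)^2*(b + 3)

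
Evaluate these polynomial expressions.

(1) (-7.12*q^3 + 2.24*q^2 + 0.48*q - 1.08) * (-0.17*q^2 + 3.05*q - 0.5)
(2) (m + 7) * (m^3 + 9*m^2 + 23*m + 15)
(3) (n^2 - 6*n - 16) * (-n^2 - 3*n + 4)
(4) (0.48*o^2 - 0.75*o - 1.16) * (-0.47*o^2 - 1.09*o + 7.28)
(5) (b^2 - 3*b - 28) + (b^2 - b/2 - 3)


(1) = 1.2104*q^5 - 22.0968*q^4 + 10.3104*q^3 + 0.5276*q^2 - 3.534*q + 0.54
(2) = m^4 + 16*m^3 + 86*m^2 + 176*m + 105
(3) = -n^4 + 3*n^3 + 38*n^2 + 24*n - 64
(4) = -0.2256*o^4 - 0.1707*o^3 + 4.8571*o^2 - 4.1956*o - 8.4448
(5) = 2*b^2 - 7*b/2 - 31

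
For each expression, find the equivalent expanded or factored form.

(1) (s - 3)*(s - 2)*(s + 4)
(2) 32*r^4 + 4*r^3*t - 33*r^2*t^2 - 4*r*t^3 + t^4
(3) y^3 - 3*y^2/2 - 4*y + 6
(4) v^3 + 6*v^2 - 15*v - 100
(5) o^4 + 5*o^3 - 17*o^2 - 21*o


(1) = s^3 - s^2 - 14*s + 24
(2) = (-8*r + t)*(-r + t)*(r + t)*(4*r + t)
(3) = (y - 2)*(y - 3/2)*(y + 2)
(4) = (v - 4)*(v + 5)^2
(5) = o*(o - 3)*(o + 1)*(o + 7)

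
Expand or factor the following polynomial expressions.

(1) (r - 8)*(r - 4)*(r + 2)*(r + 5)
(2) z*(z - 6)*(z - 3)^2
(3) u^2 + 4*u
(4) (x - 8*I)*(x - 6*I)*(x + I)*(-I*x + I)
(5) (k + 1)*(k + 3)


(1) = r^4 - 5*r^3 - 42*r^2 + 104*r + 320
(2) = z^4 - 12*z^3 + 45*z^2 - 54*z
(3) = u*(u + 4)
(4) = -I*x^4 - 13*x^3 + I*x^3 + 13*x^2 + 34*I*x^2 - 48*x - 34*I*x + 48
(5) = k^2 + 4*k + 3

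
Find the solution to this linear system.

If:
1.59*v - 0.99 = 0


Then:
v = 0.62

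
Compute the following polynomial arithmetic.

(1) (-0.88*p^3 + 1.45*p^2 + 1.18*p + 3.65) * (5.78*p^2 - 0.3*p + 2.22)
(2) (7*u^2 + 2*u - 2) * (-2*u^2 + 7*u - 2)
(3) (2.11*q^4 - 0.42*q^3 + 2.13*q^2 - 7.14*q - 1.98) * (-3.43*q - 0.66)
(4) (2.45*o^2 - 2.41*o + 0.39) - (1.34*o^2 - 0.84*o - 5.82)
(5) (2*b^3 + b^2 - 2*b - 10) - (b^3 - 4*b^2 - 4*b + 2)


(1) = -5.0864*p^5 + 8.645*p^4 + 4.4318*p^3 + 23.962*p^2 + 1.5246*p + 8.103
(2) = -14*u^4 + 45*u^3 + 4*u^2 - 18*u + 4
(3) = -7.2373*q^5 + 0.048*q^4 - 7.0287*q^3 + 23.0844*q^2 + 11.5038*q + 1.3068
(4) = 1.11*o^2 - 1.57*o + 6.21
(5) = b^3 + 5*b^2 + 2*b - 12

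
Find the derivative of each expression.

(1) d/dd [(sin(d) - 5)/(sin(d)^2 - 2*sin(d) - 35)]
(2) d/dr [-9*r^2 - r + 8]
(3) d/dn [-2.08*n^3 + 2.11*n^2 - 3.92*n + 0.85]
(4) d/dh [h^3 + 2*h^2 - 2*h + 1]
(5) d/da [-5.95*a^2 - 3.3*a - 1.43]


(1) = (10*sin(d) + cos(d)^2 - 46)*cos(d)/((sin(d) - 7)^2*(sin(d) + 5)^2)
(2) = -18*r - 1
(3) = -6.24*n^2 + 4.22*n - 3.92
(4) = 3*h^2 + 4*h - 2
(5) = -11.9*a - 3.3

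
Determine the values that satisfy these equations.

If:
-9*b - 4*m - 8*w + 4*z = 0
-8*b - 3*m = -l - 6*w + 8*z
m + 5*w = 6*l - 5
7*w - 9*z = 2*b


Then:
b = -880*z/327 - 140/327
l = 469*z/327 + 305/327
m = 1969*z/327 + 395/327
w = 169*z/327 - 40/327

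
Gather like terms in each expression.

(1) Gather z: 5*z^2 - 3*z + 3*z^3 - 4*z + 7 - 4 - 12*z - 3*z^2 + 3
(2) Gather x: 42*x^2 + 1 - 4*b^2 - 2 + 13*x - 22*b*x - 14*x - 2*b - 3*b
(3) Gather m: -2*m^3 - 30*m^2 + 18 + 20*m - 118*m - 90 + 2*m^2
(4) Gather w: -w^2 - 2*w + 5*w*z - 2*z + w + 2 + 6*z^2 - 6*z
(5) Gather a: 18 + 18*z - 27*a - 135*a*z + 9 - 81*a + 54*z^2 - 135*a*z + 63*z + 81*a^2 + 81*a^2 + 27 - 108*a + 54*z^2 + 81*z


(1) = 3*z^3 + 2*z^2 - 19*z + 6
(2) = -4*b^2 - 5*b + 42*x^2 + x*(-22*b - 1) - 1
(3) = -2*m^3 - 28*m^2 - 98*m - 72
(4) = -w^2 + w*(5*z - 1) + 6*z^2 - 8*z + 2
(5) = 162*a^2 + a*(-270*z - 216) + 108*z^2 + 162*z + 54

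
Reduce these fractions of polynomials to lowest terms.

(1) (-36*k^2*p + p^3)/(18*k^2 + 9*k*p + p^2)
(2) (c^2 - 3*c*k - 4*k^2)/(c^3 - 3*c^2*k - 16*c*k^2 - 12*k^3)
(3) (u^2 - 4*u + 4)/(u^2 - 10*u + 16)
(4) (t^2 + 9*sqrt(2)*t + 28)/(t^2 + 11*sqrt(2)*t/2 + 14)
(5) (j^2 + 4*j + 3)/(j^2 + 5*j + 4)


(1) = (-6*k*p + p^2)/(3*k + p)
(2) = (c - 4*k)/(c^2 - 4*c*k - 12*k^2)
(3) = (u - 2)/(u - 8)
(4) = (2*t + 14*sqrt(2))/(2*t + 7*sqrt(2))
(5) = (j + 3)/(j + 4)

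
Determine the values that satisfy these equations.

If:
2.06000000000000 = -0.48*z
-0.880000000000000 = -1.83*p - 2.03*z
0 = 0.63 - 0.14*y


Then:
p = 5.24
y = 4.50
z = -4.29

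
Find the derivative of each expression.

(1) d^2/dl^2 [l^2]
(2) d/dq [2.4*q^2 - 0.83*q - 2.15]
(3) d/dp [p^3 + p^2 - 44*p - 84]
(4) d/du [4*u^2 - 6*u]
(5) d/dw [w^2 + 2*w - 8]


(1) = 2
(2) = 4.8*q - 0.83
(3) = 3*p^2 + 2*p - 44
(4) = 8*u - 6
(5) = 2*w + 2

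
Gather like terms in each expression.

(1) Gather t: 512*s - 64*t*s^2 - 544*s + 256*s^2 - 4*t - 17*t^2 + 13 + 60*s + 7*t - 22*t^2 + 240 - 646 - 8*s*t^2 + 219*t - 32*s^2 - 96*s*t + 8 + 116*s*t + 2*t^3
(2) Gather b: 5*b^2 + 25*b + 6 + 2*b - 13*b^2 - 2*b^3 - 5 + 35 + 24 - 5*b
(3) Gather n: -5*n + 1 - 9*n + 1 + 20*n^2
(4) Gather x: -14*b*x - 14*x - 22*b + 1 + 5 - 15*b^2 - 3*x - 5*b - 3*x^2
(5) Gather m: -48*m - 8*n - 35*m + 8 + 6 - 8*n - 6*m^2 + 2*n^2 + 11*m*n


(1) = 224*s^2 + 28*s + 2*t^3 + t^2*(-8*s - 39) + t*(-64*s^2 + 20*s + 222) - 385
(2) = -2*b^3 - 8*b^2 + 22*b + 60
(3) = 20*n^2 - 14*n + 2
(4) = -15*b^2 - 27*b - 3*x^2 + x*(-14*b - 17) + 6
(5) = -6*m^2 + m*(11*n - 83) + 2*n^2 - 16*n + 14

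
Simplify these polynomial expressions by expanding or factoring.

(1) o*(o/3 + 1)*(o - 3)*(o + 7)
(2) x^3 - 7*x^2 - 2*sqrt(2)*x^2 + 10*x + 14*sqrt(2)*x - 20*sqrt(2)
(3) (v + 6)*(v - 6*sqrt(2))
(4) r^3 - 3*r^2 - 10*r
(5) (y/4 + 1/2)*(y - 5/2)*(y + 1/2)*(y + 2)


(1) = o^4/3 + 7*o^3/3 - 3*o^2 - 21*o
(2) = (x - 5)*(x - 2)*(x - 2*sqrt(2))
(3) = v^2 - 6*sqrt(2)*v + 6*v - 36*sqrt(2)
(4) = r*(r - 5)*(r + 2)
(5) = y^4/4 + y^3/2 - 21*y^2/16 - 13*y/4 - 5/4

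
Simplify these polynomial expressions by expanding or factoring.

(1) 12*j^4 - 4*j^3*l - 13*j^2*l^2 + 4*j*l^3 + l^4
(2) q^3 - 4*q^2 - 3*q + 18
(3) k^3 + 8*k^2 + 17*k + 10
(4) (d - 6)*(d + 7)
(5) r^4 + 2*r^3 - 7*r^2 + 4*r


(1) = (-2*j + l)*(-j + l)*(j + l)*(6*j + l)
(2) = (q - 3)^2*(q + 2)
(3) = (k + 1)*(k + 2)*(k + 5)
(4) = d^2 + d - 42
(5) = r*(r - 1)^2*(r + 4)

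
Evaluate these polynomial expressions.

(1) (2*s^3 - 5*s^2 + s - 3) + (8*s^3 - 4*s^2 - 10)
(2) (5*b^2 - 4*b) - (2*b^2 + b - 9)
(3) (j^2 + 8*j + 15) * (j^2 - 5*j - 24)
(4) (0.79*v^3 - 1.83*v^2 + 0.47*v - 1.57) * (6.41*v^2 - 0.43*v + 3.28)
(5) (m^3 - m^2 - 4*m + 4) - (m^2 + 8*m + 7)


(1) = 10*s^3 - 9*s^2 + s - 13
(2) = 3*b^2 - 5*b + 9
(3) = j^4 + 3*j^3 - 49*j^2 - 267*j - 360
(4) = 5.0639*v^5 - 12.07*v^4 + 6.3908*v^3 - 16.2682*v^2 + 2.2167*v - 5.1496
(5) = m^3 - 2*m^2 - 12*m - 3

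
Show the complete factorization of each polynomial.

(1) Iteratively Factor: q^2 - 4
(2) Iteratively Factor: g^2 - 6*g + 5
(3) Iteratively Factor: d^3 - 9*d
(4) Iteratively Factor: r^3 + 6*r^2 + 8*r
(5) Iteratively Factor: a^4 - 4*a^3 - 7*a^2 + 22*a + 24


(1) = (q + 2)*(q - 2)
(2) = (g - 1)*(g - 5)
(3) = (d)*(d^2 - 9) = d*(d + 3)*(d - 3)
(4) = (r)*(r^2 + 6*r + 8) = r*(r + 2)*(r + 4)
(5) = (a - 3)*(a^3 - a^2 - 10*a - 8) = (a - 3)*(a + 1)*(a^2 - 2*a - 8) = (a - 4)*(a - 3)*(a + 1)*(a + 2)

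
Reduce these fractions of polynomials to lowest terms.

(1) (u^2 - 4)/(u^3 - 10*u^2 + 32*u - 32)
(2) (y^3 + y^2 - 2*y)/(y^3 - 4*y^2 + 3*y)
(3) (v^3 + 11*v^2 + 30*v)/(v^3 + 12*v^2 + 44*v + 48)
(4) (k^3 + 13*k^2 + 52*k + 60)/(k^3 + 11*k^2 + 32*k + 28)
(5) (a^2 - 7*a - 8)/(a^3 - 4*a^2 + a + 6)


(1) = (u + 2)/(u^2 - 8*u + 16)
(2) = (y + 2)/(y - 3)
(3) = (v^2 + 5*v)/(v^2 + 6*v + 8)
(4) = (k^2 + 11*k + 30)/(k^2 + 9*k + 14)
(5) = (a - 8)/(a^2 - 5*a + 6)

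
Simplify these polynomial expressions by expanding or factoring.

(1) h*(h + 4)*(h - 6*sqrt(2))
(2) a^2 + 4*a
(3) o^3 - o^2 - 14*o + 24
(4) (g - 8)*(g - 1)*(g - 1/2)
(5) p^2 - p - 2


(1) = h^3 - 6*sqrt(2)*h^2 + 4*h^2 - 24*sqrt(2)*h
(2) = a*(a + 4)
(3) = (o - 3)*(o - 2)*(o + 4)
(4) = g^3 - 19*g^2/2 + 25*g/2 - 4
(5) = (p - 2)*(p + 1)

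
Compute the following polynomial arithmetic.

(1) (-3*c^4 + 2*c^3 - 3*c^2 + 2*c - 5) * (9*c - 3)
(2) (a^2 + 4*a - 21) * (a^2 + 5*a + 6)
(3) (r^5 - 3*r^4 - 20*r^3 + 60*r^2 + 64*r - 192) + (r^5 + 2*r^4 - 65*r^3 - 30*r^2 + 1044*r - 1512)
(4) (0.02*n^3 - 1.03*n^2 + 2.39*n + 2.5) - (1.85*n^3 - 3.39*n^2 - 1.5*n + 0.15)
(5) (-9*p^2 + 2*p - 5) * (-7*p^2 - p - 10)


(1) = -27*c^5 + 27*c^4 - 33*c^3 + 27*c^2 - 51*c + 15
(2) = a^4 + 9*a^3 + 5*a^2 - 81*a - 126
(3) = 2*r^5 - r^4 - 85*r^3 + 30*r^2 + 1108*r - 1704
(4) = -1.83*n^3 + 2.36*n^2 + 3.89*n + 2.35
(5) = 63*p^4 - 5*p^3 + 123*p^2 - 15*p + 50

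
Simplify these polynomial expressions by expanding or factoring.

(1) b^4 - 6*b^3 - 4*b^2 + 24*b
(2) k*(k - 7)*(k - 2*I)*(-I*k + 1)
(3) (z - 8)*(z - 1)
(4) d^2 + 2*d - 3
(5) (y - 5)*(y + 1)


(1) = b*(b - 6)*(b - 2)*(b + 2)
(2) = -I*k^4 - k^3 + 7*I*k^3 + 7*k^2 - 2*I*k^2 + 14*I*k
(3) = z^2 - 9*z + 8
(4) = (d - 1)*(d + 3)
(5) = y^2 - 4*y - 5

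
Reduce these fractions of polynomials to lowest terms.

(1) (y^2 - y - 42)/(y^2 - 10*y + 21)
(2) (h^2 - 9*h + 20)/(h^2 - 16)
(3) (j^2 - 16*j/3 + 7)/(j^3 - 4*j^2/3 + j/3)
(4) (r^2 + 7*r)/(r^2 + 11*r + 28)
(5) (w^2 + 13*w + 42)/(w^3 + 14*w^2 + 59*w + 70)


(1) = (y + 6)/(y - 3)
(2) = (h - 5)/(h + 4)
(3) = (3*j^2 - 16*j + 21)/(3*j^3 - 4*j^2 + j)
(4) = r/(r + 4)
(5) = (w + 6)/(w^2 + 7*w + 10)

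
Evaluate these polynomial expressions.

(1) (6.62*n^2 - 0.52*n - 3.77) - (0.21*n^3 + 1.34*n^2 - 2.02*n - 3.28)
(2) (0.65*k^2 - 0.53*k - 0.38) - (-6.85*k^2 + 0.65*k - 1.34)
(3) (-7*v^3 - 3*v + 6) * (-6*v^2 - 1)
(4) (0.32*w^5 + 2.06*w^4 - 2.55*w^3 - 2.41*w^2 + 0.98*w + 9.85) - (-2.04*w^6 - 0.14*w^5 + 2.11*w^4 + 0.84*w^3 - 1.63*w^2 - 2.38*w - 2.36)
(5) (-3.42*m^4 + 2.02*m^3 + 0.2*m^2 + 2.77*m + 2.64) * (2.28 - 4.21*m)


(1) = -0.21*n^3 + 5.28*n^2 + 1.5*n - 0.49
(2) = 7.5*k^2 - 1.18*k + 0.96
(3) = 42*v^5 + 25*v^3 - 36*v^2 + 3*v - 6
(4) = 2.04*w^6 + 0.46*w^5 - 0.05*w^4 - 3.39*w^3 - 0.78*w^2 + 3.36*w + 12.21
(5) = 14.3982*m^5 - 16.3018*m^4 + 3.7636*m^3 - 11.2057*m^2 - 4.7988*m + 6.0192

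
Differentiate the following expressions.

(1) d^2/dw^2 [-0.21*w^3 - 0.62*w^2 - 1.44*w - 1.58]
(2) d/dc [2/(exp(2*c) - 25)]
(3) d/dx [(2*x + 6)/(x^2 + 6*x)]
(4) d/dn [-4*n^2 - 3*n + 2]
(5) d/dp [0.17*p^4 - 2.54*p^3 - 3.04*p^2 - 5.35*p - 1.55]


(1) = -1.26*w - 1.24
(2) = -4*exp(2*c)/(exp(2*c) - 25)^2
(3) = 2*(-x^2 - 6*x - 18)/(x^2*(x^2 + 12*x + 36))
(4) = -8*n - 3
(5) = 0.68*p^3 - 7.62*p^2 - 6.08*p - 5.35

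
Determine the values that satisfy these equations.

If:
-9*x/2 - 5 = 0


Then:
x = -10/9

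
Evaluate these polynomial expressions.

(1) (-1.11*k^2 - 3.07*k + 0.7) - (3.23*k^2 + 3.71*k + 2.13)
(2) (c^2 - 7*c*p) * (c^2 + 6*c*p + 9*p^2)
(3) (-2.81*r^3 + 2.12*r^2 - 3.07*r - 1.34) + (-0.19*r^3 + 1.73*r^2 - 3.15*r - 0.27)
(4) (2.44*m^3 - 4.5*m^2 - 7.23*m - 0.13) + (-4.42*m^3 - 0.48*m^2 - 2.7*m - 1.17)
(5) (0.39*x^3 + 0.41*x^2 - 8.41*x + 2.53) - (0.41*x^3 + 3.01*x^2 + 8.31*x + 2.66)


(1) = -4.34*k^2 - 6.78*k - 1.43
(2) = c^4 - c^3*p - 33*c^2*p^2 - 63*c*p^3
(3) = -3.0*r^3 + 3.85*r^2 - 6.22*r - 1.61
(4) = -1.98*m^3 - 4.98*m^2 - 9.93*m - 1.3
(5) = -0.02*x^3 - 2.6*x^2 - 16.72*x - 0.13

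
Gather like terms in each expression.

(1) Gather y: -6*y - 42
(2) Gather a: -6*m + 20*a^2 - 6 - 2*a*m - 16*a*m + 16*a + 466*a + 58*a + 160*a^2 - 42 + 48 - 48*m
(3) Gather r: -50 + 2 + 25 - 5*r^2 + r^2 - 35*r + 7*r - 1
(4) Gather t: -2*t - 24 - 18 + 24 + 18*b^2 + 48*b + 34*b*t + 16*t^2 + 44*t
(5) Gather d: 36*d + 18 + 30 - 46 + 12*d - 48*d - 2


(1) = -6*y - 42
(2) = 180*a^2 + a*(540 - 18*m) - 54*m
(3) = -4*r^2 - 28*r - 24
(4) = 18*b^2 + 48*b + 16*t^2 + t*(34*b + 42) - 18
(5) = 0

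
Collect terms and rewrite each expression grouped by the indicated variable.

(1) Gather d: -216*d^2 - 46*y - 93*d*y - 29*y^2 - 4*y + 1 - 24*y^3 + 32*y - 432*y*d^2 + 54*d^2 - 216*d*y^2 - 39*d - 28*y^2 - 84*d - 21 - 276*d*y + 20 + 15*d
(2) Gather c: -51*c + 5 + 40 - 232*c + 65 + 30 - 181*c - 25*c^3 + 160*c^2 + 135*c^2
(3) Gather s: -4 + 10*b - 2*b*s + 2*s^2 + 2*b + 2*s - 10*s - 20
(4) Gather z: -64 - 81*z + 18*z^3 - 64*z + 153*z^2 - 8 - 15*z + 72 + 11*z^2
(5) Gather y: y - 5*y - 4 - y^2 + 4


(1) = d^2*(-432*y - 162) + d*(-216*y^2 - 369*y - 108) - 24*y^3 - 57*y^2 - 18*y
(2) = -25*c^3 + 295*c^2 - 464*c + 140
(3) = 12*b + 2*s^2 + s*(-2*b - 8) - 24
(4) = 18*z^3 + 164*z^2 - 160*z
(5) = -y^2 - 4*y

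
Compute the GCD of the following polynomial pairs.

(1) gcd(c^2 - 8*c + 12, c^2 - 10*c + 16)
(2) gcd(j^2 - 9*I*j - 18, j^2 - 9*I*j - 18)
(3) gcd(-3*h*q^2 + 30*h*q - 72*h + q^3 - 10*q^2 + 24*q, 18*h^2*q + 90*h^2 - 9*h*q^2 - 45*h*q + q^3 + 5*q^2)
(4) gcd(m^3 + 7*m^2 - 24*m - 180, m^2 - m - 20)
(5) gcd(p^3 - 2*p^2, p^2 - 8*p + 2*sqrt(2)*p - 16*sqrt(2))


(1) = gcd((c - 6)*(c - 2), (c - 8)*(c - 2)) = c - 2
(2) = gcd((j - 6*I)*(j - 3*I), (j - 6*I)*(j - 3*I)) = j^2 - 9*I*j - 18
(3) = gcd((-3*h + q)*(q - 6)*(q - 4), (-6*h + q)*(-3*h + q)*(q + 5)) = -3*h + q
(4) = gcd((m - 5)*(m + 6)^2, (m - 5)*(m + 4)) = m - 5
(5) = 1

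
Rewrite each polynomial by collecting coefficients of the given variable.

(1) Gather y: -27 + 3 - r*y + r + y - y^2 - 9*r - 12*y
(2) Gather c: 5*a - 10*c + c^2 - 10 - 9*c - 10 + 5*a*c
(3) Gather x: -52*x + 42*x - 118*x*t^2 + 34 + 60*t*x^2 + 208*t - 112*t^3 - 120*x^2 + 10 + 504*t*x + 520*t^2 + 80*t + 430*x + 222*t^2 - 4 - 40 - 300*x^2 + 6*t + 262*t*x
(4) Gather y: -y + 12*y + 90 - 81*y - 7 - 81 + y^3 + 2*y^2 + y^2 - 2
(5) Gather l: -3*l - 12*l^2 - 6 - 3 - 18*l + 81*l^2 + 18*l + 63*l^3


(1) = -8*r - y^2 + y*(-r - 11) - 24
(2) = 5*a + c^2 + c*(5*a - 19) - 20
(3) = -112*t^3 + 742*t^2 + 294*t + x^2*(60*t - 420) + x*(-118*t^2 + 766*t + 420)
(4) = y^3 + 3*y^2 - 70*y
(5) = 63*l^3 + 69*l^2 - 3*l - 9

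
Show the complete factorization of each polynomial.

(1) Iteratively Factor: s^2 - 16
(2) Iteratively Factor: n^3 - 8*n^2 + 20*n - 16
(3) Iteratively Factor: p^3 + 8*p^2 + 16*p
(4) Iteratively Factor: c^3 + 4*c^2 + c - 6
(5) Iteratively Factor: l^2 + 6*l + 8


(1) = (s + 4)*(s - 4)
(2) = (n - 2)*(n^2 - 6*n + 8) = (n - 2)^2*(n - 4)
(3) = (p + 4)*(p^2 + 4*p) = p*(p + 4)*(p + 4)
(4) = (c + 2)*(c^2 + 2*c - 3) = (c + 2)*(c + 3)*(c - 1)
(5) = (l + 4)*(l + 2)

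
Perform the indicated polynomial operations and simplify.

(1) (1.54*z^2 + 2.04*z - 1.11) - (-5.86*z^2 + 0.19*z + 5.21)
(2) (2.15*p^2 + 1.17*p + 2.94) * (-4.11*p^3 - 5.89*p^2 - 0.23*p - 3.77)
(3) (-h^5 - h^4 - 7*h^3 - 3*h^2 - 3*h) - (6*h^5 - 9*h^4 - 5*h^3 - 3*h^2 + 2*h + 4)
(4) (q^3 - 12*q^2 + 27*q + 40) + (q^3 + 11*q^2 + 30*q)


(1) = 7.4*z^2 + 1.85*z - 6.32
(2) = -8.8365*p^5 - 17.4722*p^4 - 19.4692*p^3 - 25.6912*p^2 - 5.0871*p - 11.0838
(3) = -7*h^5 + 8*h^4 - 2*h^3 - 5*h - 4
(4) = 2*q^3 - q^2 + 57*q + 40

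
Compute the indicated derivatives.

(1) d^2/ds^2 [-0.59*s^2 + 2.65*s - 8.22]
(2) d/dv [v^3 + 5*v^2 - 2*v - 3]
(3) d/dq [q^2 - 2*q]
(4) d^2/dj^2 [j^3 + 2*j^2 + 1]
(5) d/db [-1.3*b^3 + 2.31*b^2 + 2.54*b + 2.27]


(1) = -1.18000000000000
(2) = 3*v^2 + 10*v - 2
(3) = 2*q - 2
(4) = 6*j + 4
(5) = -3.9*b^2 + 4.62*b + 2.54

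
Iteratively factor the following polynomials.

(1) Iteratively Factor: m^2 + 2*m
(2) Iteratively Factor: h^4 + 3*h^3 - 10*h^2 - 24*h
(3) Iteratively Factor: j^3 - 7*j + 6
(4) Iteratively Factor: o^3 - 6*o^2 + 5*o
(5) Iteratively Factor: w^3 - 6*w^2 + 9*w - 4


(1) = (m)*(m + 2)
(2) = (h + 4)*(h^3 - h^2 - 6*h) = (h + 2)*(h + 4)*(h^2 - 3*h) = (h - 3)*(h + 2)*(h + 4)*(h)
(3) = (j - 1)*(j^2 + j - 6) = (j - 2)*(j - 1)*(j + 3)
(4) = (o)*(o^2 - 6*o + 5) = o*(o - 5)*(o - 1)
(5) = (w - 4)*(w^2 - 2*w + 1) = (w - 4)*(w - 1)*(w - 1)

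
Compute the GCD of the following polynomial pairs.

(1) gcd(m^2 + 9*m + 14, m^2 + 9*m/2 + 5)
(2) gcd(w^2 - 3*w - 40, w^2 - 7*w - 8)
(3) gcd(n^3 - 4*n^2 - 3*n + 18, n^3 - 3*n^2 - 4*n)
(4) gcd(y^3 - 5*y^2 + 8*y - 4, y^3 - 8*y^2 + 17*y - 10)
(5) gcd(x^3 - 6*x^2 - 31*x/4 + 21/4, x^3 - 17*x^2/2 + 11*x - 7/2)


(1) = m + 2
(2) = gcd((w - 8)*(w + 5), (w - 8)*(w + 1)) = w - 8
(3) = 1
(4) = gcd((y - 2)^2*(y - 1), (y - 5)*(y - 2)*(y - 1)) = y^2 - 3*y + 2
(5) = x^2 - 15*x/2 + 7/2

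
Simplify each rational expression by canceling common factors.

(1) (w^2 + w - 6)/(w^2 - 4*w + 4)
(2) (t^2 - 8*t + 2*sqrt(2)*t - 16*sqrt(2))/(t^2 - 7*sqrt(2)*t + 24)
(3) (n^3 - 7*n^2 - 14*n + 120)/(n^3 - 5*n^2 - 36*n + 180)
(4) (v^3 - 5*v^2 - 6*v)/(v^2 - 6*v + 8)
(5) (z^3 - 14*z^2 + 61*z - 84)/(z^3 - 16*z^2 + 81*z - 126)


(1) = (w + 3)/(w - 2)
(2) = (t^2 + t*(-8 + 2*sqrt(2)) - 16*sqrt(2))/(t^2 - 7*sqrt(2)*t + 24)
(3) = (n + 4)/(n + 6)
(4) = (v^3 - 5*v^2 - 6*v)/(v^2 - 6*v + 8)
(5) = (z - 4)/(z - 6)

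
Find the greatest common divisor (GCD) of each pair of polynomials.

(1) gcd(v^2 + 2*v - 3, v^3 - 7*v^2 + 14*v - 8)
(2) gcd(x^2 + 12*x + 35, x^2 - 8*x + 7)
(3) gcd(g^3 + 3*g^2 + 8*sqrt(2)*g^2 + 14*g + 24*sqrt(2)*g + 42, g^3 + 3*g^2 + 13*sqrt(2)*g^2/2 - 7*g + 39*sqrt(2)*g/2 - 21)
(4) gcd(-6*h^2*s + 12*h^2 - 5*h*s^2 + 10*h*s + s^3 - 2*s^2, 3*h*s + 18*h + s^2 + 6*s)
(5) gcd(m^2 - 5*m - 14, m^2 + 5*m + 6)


(1) = v - 1
(2) = 1
(3) = g^2 + g*(3 + 7*sqrt(2)) + 21*sqrt(2)
(4) = gcd((-6*h + s)*(h + s)*(s - 2), (3*h + s)*(s + 6)) = 1
(5) = m + 2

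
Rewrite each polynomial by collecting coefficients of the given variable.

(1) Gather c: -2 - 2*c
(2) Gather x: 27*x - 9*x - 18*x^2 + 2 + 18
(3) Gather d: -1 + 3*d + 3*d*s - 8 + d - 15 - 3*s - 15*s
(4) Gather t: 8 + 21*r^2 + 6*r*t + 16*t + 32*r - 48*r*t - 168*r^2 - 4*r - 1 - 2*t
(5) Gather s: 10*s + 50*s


(1) = -2*c - 2
(2) = -18*x^2 + 18*x + 20
(3) = d*(3*s + 4) - 18*s - 24
(4) = -147*r^2 + 28*r + t*(14 - 42*r) + 7
(5) = 60*s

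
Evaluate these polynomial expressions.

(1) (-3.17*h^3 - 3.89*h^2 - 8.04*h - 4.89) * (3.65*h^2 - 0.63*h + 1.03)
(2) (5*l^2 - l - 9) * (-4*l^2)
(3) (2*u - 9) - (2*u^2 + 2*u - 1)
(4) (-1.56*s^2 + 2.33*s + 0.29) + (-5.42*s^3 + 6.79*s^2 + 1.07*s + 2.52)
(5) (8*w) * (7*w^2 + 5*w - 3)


(1) = -11.5705*h^5 - 12.2014*h^4 - 30.1604*h^3 - 16.79*h^2 - 5.2005*h - 5.0367
(2) = -20*l^4 + 4*l^3 + 36*l^2
(3) = -2*u^2 - 8
(4) = -5.42*s^3 + 5.23*s^2 + 3.4*s + 2.81
(5) = 56*w^3 + 40*w^2 - 24*w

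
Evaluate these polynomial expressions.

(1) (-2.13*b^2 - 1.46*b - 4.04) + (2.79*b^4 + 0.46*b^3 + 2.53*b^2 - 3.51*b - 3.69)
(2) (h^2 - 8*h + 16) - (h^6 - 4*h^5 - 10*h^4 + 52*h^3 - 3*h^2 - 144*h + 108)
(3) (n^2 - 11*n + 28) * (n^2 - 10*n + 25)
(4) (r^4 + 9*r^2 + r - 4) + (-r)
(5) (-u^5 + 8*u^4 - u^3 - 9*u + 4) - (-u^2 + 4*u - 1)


(1) = 2.79*b^4 + 0.46*b^3 + 0.4*b^2 - 4.97*b - 7.73
(2) = -h^6 + 4*h^5 + 10*h^4 - 52*h^3 + 4*h^2 + 136*h - 92
(3) = n^4 - 21*n^3 + 163*n^2 - 555*n + 700
(4) = r^4 + 9*r^2 - 4
(5) = -u^5 + 8*u^4 - u^3 + u^2 - 13*u + 5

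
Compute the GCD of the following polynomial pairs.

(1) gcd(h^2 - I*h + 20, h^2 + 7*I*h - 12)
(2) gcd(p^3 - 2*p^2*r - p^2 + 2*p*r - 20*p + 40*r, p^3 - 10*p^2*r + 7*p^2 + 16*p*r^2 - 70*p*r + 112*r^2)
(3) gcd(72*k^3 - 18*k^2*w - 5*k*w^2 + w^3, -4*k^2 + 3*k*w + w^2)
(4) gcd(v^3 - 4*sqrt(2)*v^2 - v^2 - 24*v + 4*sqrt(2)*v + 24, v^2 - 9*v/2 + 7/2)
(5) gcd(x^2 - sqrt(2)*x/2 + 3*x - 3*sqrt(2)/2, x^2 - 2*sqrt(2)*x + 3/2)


(1) = h + 4*I
(2) = p - 2*r
(3) = 4*k + w
(4) = v - 1
(5) = x - sqrt(2)/2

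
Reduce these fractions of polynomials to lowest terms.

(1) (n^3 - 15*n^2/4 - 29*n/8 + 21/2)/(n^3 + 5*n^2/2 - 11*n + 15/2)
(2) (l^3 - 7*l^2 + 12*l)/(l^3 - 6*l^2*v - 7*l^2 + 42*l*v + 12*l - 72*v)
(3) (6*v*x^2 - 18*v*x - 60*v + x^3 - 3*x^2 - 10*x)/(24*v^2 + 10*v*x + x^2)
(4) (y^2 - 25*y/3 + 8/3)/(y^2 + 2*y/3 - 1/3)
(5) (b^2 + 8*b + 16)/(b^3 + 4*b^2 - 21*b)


(1) = (4*n^2 - 9*n - 28)/(4*n^2 + 16*n - 20)
(2) = -l/(-l + 6*v)
(3) = (x^2 - 3*x - 10)/(4*v + x)
(4) = (y - 8)/(y + 1)
(5) = (b^2 + 8*b + 16)/(b^3 + 4*b^2 - 21*b)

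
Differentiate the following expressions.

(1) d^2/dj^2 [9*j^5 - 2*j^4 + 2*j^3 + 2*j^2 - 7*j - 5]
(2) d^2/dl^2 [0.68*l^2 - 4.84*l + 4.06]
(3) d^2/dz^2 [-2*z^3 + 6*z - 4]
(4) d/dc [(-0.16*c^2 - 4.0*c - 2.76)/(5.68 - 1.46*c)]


(1) = 180*j^3 - 24*j^2 + 12*j + 4
(2) = 1.36000000000000
(3) = -12*z
(4) = (0.2336*c^2 - 1.8176*c - 26.7496)/(2.1316*c^2 - 16.5856*c + 32.2624)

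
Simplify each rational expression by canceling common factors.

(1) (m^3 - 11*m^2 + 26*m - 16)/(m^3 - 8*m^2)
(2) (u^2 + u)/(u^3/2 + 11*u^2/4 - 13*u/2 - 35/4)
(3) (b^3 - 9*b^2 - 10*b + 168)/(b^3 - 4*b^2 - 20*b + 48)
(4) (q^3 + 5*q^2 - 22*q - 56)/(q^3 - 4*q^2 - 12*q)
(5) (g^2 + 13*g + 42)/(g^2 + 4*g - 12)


(1) = (m^2 - 3*m + 2)/m^2
(2) = 4*u/(2*u^2 + 9*u - 35)
(3) = (b - 7)/(b - 2)
(4) = (q^2 + 3*q - 28)/(q^2 - 6*q)
(5) = (g + 7)/(g - 2)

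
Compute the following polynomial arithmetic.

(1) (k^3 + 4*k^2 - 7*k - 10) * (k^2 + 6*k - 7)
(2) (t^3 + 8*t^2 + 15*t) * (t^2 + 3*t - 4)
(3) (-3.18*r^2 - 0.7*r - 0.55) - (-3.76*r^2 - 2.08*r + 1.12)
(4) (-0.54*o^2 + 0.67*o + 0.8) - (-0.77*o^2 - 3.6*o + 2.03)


(1) = k^5 + 10*k^4 + 10*k^3 - 80*k^2 - 11*k + 70
(2) = t^5 + 11*t^4 + 35*t^3 + 13*t^2 - 60*t
(3) = 0.58*r^2 + 1.38*r - 1.67
(4) = 0.23*o^2 + 4.27*o - 1.23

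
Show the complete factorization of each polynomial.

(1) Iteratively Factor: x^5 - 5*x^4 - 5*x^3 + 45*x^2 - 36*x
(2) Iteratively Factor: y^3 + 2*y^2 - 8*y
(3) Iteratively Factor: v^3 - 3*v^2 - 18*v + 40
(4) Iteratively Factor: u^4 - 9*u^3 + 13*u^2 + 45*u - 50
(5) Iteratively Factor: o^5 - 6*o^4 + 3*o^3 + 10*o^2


(1) = (x - 1)*(x^4 - 4*x^3 - 9*x^2 + 36*x) = (x - 1)*(x + 3)*(x^3 - 7*x^2 + 12*x) = (x - 4)*(x - 1)*(x + 3)*(x^2 - 3*x) = x*(x - 4)*(x - 1)*(x + 3)*(x - 3)
(2) = (y - 2)*(y^2 + 4*y) = y*(y - 2)*(y + 4)
(3) = (v - 2)*(v^2 - v - 20) = (v - 5)*(v - 2)*(v + 4)
(4) = (u - 5)*(u^3 - 4*u^2 - 7*u + 10) = (u - 5)*(u - 1)*(u^2 - 3*u - 10) = (u - 5)^2*(u - 1)*(u + 2)
(5) = (o + 1)*(o^4 - 7*o^3 + 10*o^2) = o*(o + 1)*(o^3 - 7*o^2 + 10*o) = o*(o - 5)*(o + 1)*(o^2 - 2*o) = o^2*(o - 5)*(o + 1)*(o - 2)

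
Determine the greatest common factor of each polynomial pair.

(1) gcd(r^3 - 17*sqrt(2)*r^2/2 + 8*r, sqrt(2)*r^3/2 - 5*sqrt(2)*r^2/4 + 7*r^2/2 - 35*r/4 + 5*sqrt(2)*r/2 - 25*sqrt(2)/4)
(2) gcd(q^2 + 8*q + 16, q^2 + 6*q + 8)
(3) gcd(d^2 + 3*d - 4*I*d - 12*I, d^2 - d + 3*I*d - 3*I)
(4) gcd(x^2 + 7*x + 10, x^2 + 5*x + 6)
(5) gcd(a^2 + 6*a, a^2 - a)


(1) = gcd(r*(r - 8*sqrt(2))*(r - sqrt(2)/2), (r - 5/2)*(r + 5*sqrt(2)/2)*(sqrt(2)*r/2 + 1)) = 1
(2) = q + 4
(3) = gcd((d + 3)*(d - 4*I), (d - 1)*(d + 3*I)) = 1
(4) = x + 2
(5) = a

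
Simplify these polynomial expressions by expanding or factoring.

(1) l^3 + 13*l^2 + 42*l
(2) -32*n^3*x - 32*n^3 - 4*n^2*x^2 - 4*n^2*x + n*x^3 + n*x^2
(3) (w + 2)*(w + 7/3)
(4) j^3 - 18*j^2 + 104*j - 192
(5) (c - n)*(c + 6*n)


(1) = l*(l + 6)*(l + 7)
(2) = (-8*n + x)*(4*n + x)*(n*x + n)
(3) = w^2 + 13*w/3 + 14/3
(4) = (j - 8)*(j - 6)*(j - 4)
(5) = c^2 + 5*c*n - 6*n^2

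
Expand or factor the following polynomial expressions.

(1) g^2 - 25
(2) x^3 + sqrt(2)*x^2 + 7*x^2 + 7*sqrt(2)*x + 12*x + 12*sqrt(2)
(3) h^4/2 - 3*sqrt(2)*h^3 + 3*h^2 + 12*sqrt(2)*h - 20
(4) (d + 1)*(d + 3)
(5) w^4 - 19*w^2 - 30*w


(1) = (g - 5)*(g + 5)
(2) = (x + 3)*(x + 4)*(x + sqrt(2))
(3) = (h/2 + 1)*(h - 2)*(h - 5*sqrt(2))*(h - sqrt(2))
(4) = d^2 + 4*d + 3
(5) = w*(w - 5)*(w + 2)*(w + 3)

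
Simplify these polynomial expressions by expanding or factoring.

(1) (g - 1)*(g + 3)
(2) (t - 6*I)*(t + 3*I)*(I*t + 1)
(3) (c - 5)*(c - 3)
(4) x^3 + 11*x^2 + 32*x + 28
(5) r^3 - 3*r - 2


(1) = g^2 + 2*g - 3
(2) = I*t^3 + 4*t^2 + 15*I*t + 18
(3) = c^2 - 8*c + 15
(4) = (x + 2)^2*(x + 7)
(5) = (r - 2)*(r + 1)^2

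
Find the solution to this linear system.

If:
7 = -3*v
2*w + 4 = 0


Then:
v = -7/3
w = -2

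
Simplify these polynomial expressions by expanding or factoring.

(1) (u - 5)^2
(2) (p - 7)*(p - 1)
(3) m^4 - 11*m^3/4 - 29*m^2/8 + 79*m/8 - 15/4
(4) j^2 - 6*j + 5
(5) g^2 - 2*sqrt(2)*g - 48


(1) = u^2 - 10*u + 25
(2) = p^2 - 8*p + 7
(3) = (m - 3)*(m - 5/4)*(m - 1/2)*(m + 2)
(4) = (j - 5)*(j - 1)
(5) = (g - 6*sqrt(2))*(g + 4*sqrt(2))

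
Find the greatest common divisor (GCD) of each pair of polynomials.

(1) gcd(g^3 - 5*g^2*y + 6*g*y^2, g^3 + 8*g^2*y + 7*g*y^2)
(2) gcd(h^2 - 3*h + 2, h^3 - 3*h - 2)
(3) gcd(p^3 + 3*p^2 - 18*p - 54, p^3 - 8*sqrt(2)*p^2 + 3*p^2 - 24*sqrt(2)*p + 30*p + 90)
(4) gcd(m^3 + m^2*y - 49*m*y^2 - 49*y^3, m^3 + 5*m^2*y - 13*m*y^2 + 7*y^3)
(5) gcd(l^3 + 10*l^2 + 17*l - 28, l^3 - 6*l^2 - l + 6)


(1) = g
(2) = h - 2
(3) = p^2 + p*(3 - 3*sqrt(2)) - 9*sqrt(2)
(4) = m + 7*y
(5) = gcd((l - 1)*(l + 4)*(l + 7), (l - 6)*(l - 1)*(l + 1)) = l - 1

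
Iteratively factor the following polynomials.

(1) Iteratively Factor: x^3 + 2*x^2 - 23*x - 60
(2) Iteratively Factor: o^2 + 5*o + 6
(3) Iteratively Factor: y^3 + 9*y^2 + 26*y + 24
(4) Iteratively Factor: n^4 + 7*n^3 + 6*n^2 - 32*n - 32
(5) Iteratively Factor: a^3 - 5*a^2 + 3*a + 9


(1) = (x - 5)*(x^2 + 7*x + 12) = (x - 5)*(x + 4)*(x + 3)
(2) = (o + 2)*(o + 3)
(3) = (y + 2)*(y^2 + 7*y + 12) = (y + 2)*(y + 4)*(y + 3)
(4) = (n - 2)*(n^3 + 9*n^2 + 24*n + 16) = (n - 2)*(n + 4)*(n^2 + 5*n + 4) = (n - 2)*(n + 1)*(n + 4)*(n + 4)
(5) = (a - 3)*(a^2 - 2*a - 3) = (a - 3)^2*(a + 1)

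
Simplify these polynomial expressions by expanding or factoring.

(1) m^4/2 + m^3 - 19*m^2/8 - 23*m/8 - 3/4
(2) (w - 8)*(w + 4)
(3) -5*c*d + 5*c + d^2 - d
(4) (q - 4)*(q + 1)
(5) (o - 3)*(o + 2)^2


(1) = (m/2 + 1/4)*(m - 2)*(m + 1/2)*(m + 3)
(2) = w^2 - 4*w - 32
(3) = (-5*c + d)*(d - 1)
(4) = q^2 - 3*q - 4
(5) = o^3 + o^2 - 8*o - 12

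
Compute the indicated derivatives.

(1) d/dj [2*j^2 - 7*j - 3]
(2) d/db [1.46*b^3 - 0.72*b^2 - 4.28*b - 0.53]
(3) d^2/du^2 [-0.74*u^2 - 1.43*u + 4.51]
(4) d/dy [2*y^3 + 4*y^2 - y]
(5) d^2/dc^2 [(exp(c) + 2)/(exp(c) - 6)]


(1) = 4*j - 7
(2) = 4.38*b^2 - 1.44*b - 4.28
(3) = -1.48000000000000
(4) = 6*y^2 + 8*y - 1
(5) = 8*(exp(c) + 6)*exp(c)/(exp(3*c) - 18*exp(2*c) + 108*exp(c) - 216)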